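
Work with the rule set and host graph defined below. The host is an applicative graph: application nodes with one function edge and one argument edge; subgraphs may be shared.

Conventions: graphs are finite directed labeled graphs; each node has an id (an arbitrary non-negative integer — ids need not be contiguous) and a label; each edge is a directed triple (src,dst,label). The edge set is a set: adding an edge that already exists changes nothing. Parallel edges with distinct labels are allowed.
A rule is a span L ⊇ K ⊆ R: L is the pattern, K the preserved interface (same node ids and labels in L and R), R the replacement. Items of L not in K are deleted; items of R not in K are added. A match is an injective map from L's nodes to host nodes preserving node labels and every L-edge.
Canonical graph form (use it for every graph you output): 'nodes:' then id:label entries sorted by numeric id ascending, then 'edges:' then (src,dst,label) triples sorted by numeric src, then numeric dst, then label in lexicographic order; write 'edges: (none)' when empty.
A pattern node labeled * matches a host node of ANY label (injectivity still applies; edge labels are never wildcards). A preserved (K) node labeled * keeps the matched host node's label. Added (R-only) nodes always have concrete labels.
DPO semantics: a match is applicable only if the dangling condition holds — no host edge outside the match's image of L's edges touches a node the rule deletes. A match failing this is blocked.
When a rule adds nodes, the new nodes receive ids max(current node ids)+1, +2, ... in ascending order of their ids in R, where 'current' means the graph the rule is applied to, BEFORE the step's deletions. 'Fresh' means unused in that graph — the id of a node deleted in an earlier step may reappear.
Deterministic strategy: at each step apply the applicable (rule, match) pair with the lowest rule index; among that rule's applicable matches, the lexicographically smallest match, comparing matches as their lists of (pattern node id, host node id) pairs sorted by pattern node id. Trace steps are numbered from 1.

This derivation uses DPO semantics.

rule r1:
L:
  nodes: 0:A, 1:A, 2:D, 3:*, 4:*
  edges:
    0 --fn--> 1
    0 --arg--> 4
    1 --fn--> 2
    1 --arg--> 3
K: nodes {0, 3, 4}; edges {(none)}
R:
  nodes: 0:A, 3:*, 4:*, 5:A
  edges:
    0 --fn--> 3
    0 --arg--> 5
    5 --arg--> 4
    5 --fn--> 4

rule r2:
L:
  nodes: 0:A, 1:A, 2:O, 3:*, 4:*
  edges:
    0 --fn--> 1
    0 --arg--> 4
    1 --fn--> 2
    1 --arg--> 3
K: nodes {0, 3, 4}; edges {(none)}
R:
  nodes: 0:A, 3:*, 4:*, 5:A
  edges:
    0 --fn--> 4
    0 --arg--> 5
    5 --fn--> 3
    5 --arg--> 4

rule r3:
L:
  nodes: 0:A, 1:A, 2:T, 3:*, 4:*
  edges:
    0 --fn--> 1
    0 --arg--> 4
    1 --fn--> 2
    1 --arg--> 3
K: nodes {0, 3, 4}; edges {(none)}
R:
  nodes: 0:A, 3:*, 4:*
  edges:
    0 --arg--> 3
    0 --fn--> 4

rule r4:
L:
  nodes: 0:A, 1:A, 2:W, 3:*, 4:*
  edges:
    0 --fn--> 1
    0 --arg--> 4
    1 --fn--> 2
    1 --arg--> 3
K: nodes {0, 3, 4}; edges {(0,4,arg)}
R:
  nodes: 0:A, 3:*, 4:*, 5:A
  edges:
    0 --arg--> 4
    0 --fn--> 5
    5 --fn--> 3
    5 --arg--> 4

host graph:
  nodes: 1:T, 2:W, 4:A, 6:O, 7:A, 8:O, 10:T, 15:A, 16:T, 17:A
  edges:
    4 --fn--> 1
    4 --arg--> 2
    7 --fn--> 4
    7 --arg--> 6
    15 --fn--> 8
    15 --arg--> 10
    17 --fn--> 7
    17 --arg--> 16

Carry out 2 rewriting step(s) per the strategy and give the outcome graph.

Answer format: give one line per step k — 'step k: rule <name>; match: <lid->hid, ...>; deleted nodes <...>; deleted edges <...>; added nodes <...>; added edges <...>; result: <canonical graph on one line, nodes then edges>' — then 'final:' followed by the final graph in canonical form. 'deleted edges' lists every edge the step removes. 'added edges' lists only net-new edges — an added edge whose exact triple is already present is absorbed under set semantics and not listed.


step 1: rule r3; match: 0->7, 1->4, 2->1, 3->2, 4->6; deleted nodes 1, 4; deleted edges (4,1,fn); (4,2,arg); (7,4,fn); (7,6,arg); added nodes (none); added edges (7,2,arg); (7,6,fn); result: nodes: 2:W, 6:O, 7:A, 8:O, 10:T, 15:A, 16:T, 17:A edges: (7,2,arg); (7,6,fn); (15,8,fn); (15,10,arg); (17,7,fn); (17,16,arg)
step 2: rule r2; match: 0->17, 1->7, 2->6, 3->2, 4->16; deleted nodes 6, 7; deleted edges (7,2,arg); (7,6,fn); (17,7,fn); (17,16,arg); added nodes 18; added edges (17,16,fn); (17,18,arg); (18,2,fn); (18,16,arg); result: nodes: 2:W, 8:O, 10:T, 15:A, 16:T, 17:A, 18:A edges: (15,8,fn); (15,10,arg); (17,16,fn); (17,18,arg); (18,2,fn); (18,16,arg)
final:
nodes: 2:W, 8:O, 10:T, 15:A, 16:T, 17:A, 18:A
edges: (15,8,fn); (15,10,arg); (17,16,fn); (17,18,arg); (18,2,fn); (18,16,arg)


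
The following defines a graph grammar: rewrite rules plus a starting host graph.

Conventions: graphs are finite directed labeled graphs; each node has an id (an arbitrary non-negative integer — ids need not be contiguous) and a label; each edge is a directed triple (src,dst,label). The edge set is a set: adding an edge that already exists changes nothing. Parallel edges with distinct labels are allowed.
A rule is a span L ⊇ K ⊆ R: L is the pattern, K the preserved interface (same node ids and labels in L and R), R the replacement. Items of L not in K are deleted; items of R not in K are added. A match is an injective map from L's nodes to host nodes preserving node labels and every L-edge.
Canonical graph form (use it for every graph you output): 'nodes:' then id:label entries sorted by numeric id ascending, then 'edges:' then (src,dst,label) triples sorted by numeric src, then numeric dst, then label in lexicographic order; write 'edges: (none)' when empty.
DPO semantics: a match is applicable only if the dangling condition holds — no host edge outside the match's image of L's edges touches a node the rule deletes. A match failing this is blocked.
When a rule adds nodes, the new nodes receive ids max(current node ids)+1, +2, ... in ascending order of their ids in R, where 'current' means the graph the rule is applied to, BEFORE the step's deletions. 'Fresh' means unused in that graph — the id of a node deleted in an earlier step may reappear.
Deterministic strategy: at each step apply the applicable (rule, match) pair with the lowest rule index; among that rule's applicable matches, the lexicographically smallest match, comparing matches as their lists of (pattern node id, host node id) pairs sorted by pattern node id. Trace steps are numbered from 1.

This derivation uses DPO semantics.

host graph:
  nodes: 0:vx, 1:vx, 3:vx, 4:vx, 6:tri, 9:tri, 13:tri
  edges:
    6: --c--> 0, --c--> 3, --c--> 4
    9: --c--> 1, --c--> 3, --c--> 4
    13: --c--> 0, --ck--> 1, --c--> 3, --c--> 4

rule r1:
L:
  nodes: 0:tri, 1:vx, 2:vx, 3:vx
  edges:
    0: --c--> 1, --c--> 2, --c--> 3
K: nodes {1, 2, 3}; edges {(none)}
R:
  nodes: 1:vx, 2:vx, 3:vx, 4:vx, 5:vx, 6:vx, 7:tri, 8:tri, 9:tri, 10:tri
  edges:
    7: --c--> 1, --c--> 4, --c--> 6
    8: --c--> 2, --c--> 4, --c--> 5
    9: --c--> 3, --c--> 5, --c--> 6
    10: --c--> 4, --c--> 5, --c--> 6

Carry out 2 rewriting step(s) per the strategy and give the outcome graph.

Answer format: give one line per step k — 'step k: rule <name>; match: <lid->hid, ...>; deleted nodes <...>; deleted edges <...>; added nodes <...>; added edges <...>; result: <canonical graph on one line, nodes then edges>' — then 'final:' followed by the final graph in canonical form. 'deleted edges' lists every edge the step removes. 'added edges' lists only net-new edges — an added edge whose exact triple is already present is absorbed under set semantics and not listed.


step 1: rule r1; match: 0->6, 1->0, 2->3, 3->4; deleted nodes 6; deleted edges (6,0,c); (6,3,c); (6,4,c); added nodes 14, 15, 16, 17, 18, 19, 20; added edges (17,0,c); (17,14,c); (17,16,c); (18,3,c); (18,14,c); (18,15,c); (19,4,c); (19,15,c); (19,16,c); (20,14,c); (20,15,c); (20,16,c); result: nodes: 0:vx, 1:vx, 3:vx, 4:vx, 9:tri, 13:tri, 14:vx, 15:vx, 16:vx, 17:tri, 18:tri, 19:tri, 20:tri edges: (9,1,c); (9,3,c); (9,4,c); (13,0,c); (13,1,ck); (13,3,c); (13,4,c); (17,0,c); (17,14,c); (17,16,c); (18,3,c); (18,14,c); (18,15,c); (19,4,c); (19,15,c); (19,16,c); (20,14,c); (20,15,c); (20,16,c)
step 2: rule r1; match: 0->9, 1->1, 2->3, 3->4; deleted nodes 9; deleted edges (9,1,c); (9,3,c); (9,4,c); added nodes 21, 22, 23, 24, 25, 26, 27; added edges (24,1,c); (24,21,c); (24,23,c); (25,3,c); (25,21,c); (25,22,c); (26,4,c); (26,22,c); (26,23,c); (27,21,c); (27,22,c); (27,23,c); result: nodes: 0:vx, 1:vx, 3:vx, 4:vx, 13:tri, 14:vx, 15:vx, 16:vx, 17:tri, 18:tri, 19:tri, 20:tri, 21:vx, 22:vx, 23:vx, 24:tri, 25:tri, 26:tri, 27:tri edges: (13,0,c); (13,1,ck); (13,3,c); (13,4,c); (17,0,c); (17,14,c); (17,16,c); (18,3,c); (18,14,c); (18,15,c); (19,4,c); (19,15,c); (19,16,c); (20,14,c); (20,15,c); (20,16,c); (24,1,c); (24,21,c); (24,23,c); (25,3,c); (25,21,c); (25,22,c); (26,4,c); (26,22,c); (26,23,c); (27,21,c); (27,22,c); (27,23,c)
final:
nodes: 0:vx, 1:vx, 3:vx, 4:vx, 13:tri, 14:vx, 15:vx, 16:vx, 17:tri, 18:tri, 19:tri, 20:tri, 21:vx, 22:vx, 23:vx, 24:tri, 25:tri, 26:tri, 27:tri
edges: (13,0,c); (13,1,ck); (13,3,c); (13,4,c); (17,0,c); (17,14,c); (17,16,c); (18,3,c); (18,14,c); (18,15,c); (19,4,c); (19,15,c); (19,16,c); (20,14,c); (20,15,c); (20,16,c); (24,1,c); (24,21,c); (24,23,c); (25,3,c); (25,21,c); (25,22,c); (26,4,c); (26,22,c); (26,23,c); (27,21,c); (27,22,c); (27,23,c)


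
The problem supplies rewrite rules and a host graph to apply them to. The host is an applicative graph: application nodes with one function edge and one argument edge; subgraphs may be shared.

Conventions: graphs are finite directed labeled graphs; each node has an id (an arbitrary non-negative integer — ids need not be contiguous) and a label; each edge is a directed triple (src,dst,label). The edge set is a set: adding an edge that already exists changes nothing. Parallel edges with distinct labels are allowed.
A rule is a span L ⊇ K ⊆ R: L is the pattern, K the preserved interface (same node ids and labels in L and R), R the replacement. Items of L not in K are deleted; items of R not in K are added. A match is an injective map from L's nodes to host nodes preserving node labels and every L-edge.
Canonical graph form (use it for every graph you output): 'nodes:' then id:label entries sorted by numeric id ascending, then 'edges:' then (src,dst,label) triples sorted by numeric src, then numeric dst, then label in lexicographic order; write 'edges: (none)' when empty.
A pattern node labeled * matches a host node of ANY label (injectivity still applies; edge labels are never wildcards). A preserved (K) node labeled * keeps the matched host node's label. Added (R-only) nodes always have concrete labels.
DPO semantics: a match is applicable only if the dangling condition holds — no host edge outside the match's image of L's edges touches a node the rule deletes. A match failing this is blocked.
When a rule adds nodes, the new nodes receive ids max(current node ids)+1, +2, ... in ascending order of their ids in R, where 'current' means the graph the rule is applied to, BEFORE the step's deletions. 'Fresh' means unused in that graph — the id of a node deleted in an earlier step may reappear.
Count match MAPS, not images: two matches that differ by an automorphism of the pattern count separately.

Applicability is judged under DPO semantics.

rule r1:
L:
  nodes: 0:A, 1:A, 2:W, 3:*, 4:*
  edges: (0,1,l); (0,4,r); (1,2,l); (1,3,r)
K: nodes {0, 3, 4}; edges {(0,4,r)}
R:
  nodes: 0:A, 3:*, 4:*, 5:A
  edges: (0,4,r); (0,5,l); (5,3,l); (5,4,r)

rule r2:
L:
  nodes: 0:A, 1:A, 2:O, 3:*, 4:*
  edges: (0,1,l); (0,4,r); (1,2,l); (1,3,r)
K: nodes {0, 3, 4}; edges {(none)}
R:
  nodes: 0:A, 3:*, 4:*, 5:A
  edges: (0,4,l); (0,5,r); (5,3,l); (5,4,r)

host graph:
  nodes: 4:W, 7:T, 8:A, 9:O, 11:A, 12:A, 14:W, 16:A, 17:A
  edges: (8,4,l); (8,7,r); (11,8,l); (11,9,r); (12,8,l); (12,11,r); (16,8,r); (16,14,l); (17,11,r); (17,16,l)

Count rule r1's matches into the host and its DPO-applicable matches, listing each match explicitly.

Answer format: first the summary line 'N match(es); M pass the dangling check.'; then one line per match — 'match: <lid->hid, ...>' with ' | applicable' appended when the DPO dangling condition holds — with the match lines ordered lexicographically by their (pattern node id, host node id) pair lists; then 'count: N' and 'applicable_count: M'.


3 match(es); 1 pass the dangling check.
match: 0->11, 1->8, 2->4, 3->7, 4->9
match: 0->12, 1->8, 2->4, 3->7, 4->11
match: 0->17, 1->16, 2->14, 3->8, 4->11 | applicable
count: 3
applicable_count: 1


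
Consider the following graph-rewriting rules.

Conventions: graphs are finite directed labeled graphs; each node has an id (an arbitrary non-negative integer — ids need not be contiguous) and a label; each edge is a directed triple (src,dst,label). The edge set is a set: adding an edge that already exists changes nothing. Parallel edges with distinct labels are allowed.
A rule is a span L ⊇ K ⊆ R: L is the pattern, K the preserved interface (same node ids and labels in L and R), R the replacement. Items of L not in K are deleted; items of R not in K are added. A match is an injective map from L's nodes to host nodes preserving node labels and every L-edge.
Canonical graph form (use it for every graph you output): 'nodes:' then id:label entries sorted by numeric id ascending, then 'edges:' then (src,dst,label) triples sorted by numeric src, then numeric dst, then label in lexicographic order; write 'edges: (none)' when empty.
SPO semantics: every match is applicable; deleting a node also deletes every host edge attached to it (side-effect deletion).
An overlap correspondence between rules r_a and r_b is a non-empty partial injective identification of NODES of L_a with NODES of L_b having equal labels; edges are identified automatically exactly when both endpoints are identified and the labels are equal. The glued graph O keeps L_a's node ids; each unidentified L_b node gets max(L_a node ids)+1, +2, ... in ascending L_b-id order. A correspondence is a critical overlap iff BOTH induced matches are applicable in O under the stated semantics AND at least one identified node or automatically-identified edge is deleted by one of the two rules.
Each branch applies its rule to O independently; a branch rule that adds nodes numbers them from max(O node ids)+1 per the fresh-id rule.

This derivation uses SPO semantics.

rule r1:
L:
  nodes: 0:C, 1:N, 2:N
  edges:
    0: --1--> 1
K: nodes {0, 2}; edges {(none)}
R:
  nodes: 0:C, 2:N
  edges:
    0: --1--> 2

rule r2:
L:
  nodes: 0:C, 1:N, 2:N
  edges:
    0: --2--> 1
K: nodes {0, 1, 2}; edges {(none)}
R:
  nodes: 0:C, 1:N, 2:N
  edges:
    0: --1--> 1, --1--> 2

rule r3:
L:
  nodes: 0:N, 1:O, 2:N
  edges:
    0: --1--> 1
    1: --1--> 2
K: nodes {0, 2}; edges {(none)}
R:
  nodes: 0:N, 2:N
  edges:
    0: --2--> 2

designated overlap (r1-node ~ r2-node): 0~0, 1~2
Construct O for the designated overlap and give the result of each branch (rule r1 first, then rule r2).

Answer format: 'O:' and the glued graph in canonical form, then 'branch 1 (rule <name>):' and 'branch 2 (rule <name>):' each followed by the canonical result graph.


O:
nodes: 0:C, 1:N, 2:N, 3:N
edges: (0,1,1); (0,3,2)
branch 1 (rule r1):
nodes: 0:C, 2:N, 3:N
edges: (0,2,1); (0,3,2)
branch 2 (rule r2):
nodes: 0:C, 1:N, 2:N, 3:N
edges: (0,1,1); (0,3,1)


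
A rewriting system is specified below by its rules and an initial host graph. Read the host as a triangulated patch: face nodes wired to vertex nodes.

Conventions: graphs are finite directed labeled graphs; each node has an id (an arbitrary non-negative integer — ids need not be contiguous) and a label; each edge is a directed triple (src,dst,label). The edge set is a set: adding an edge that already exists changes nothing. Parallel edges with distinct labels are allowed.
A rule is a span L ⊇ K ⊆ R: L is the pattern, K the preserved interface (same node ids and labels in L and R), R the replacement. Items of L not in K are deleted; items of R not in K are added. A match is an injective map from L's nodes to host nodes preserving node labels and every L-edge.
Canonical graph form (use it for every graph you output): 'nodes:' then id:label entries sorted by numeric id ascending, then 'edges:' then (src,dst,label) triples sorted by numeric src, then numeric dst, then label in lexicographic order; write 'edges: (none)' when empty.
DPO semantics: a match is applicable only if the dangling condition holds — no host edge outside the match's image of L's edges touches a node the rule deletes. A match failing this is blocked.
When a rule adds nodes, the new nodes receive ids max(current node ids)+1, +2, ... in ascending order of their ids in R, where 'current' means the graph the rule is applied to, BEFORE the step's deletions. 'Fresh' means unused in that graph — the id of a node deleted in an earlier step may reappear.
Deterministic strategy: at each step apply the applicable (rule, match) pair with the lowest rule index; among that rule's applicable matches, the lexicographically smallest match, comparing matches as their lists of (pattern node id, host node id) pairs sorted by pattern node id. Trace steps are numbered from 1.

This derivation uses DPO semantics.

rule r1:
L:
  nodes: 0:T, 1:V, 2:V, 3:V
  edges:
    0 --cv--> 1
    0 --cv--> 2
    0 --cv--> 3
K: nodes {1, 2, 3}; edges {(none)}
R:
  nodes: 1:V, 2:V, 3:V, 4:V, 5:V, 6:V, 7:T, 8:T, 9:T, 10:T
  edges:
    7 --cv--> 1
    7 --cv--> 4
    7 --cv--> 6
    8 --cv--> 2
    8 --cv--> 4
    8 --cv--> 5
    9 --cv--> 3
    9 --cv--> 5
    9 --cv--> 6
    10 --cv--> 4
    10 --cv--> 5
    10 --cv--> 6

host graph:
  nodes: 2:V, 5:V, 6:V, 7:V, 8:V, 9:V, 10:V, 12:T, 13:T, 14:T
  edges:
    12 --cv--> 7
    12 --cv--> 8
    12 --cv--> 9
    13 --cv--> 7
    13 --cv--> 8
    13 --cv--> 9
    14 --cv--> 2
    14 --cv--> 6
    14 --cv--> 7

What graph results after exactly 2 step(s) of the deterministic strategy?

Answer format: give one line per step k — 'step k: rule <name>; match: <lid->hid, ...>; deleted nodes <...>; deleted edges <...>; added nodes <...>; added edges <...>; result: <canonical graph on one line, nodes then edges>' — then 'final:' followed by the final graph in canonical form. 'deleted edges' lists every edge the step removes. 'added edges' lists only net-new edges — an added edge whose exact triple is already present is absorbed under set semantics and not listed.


step 1: rule r1; match: 0->12, 1->7, 2->8, 3->9; deleted nodes 12; deleted edges (12,7,cv); (12,8,cv); (12,9,cv); added nodes 15, 16, 17, 18, 19, 20, 21; added edges (18,7,cv); (18,15,cv); (18,17,cv); (19,8,cv); (19,15,cv); (19,16,cv); (20,9,cv); (20,16,cv); (20,17,cv); (21,15,cv); (21,16,cv); (21,17,cv); result: nodes: 2:V, 5:V, 6:V, 7:V, 8:V, 9:V, 10:V, 13:T, 14:T, 15:V, 16:V, 17:V, 18:T, 19:T, 20:T, 21:T edges: (13,7,cv); (13,8,cv); (13,9,cv); (14,2,cv); (14,6,cv); (14,7,cv); (18,7,cv); (18,15,cv); (18,17,cv); (19,8,cv); (19,15,cv); (19,16,cv); (20,9,cv); (20,16,cv); (20,17,cv); (21,15,cv); (21,16,cv); (21,17,cv)
step 2: rule r1; match: 0->13, 1->7, 2->8, 3->9; deleted nodes 13; deleted edges (13,7,cv); (13,8,cv); (13,9,cv); added nodes 22, 23, 24, 25, 26, 27, 28; added edges (25,7,cv); (25,22,cv); (25,24,cv); (26,8,cv); (26,22,cv); (26,23,cv); (27,9,cv); (27,23,cv); (27,24,cv); (28,22,cv); (28,23,cv); (28,24,cv); result: nodes: 2:V, 5:V, 6:V, 7:V, 8:V, 9:V, 10:V, 14:T, 15:V, 16:V, 17:V, 18:T, 19:T, 20:T, 21:T, 22:V, 23:V, 24:V, 25:T, 26:T, 27:T, 28:T edges: (14,2,cv); (14,6,cv); (14,7,cv); (18,7,cv); (18,15,cv); (18,17,cv); (19,8,cv); (19,15,cv); (19,16,cv); (20,9,cv); (20,16,cv); (20,17,cv); (21,15,cv); (21,16,cv); (21,17,cv); (25,7,cv); (25,22,cv); (25,24,cv); (26,8,cv); (26,22,cv); (26,23,cv); (27,9,cv); (27,23,cv); (27,24,cv); (28,22,cv); (28,23,cv); (28,24,cv)
final:
nodes: 2:V, 5:V, 6:V, 7:V, 8:V, 9:V, 10:V, 14:T, 15:V, 16:V, 17:V, 18:T, 19:T, 20:T, 21:T, 22:V, 23:V, 24:V, 25:T, 26:T, 27:T, 28:T
edges: (14,2,cv); (14,6,cv); (14,7,cv); (18,7,cv); (18,15,cv); (18,17,cv); (19,8,cv); (19,15,cv); (19,16,cv); (20,9,cv); (20,16,cv); (20,17,cv); (21,15,cv); (21,16,cv); (21,17,cv); (25,7,cv); (25,22,cv); (25,24,cv); (26,8,cv); (26,22,cv); (26,23,cv); (27,9,cv); (27,23,cv); (27,24,cv); (28,22,cv); (28,23,cv); (28,24,cv)


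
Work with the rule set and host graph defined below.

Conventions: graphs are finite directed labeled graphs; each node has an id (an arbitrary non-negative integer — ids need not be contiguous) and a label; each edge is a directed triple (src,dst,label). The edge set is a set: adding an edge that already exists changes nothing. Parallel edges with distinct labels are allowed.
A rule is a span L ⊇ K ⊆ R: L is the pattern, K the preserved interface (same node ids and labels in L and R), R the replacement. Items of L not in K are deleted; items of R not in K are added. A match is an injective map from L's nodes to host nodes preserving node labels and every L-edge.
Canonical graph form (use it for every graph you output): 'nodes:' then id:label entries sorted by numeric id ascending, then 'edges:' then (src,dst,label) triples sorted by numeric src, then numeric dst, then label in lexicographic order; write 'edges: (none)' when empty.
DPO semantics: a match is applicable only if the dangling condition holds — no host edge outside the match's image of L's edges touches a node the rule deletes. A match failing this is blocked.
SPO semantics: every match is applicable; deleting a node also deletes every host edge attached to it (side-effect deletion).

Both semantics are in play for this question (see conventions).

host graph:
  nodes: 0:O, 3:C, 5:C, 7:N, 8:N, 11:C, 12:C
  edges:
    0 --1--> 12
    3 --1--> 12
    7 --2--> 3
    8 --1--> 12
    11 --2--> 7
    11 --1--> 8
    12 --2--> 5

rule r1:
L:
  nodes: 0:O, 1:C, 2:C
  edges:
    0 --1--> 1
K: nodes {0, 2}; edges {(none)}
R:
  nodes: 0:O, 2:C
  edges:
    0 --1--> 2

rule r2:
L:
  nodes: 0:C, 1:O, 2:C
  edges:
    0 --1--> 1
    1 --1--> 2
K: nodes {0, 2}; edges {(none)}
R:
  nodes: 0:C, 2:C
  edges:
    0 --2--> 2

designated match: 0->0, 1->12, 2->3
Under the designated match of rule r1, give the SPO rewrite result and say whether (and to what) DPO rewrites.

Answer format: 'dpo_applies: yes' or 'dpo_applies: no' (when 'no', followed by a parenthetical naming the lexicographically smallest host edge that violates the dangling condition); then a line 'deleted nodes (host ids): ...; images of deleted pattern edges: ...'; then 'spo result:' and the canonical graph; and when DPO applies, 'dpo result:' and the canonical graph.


dpo_applies: no
(the rule deletes node 12, which keeps host edge (3,12,1) outside the match image — the dangling condition fails, DPO blocks; SPO proceeds and side-deletes such edges)
deleted nodes (host ids): 12; images of deleted pattern edges: (0,12,1)
spo result:
nodes: 0:O, 3:C, 5:C, 7:N, 8:N, 11:C
edges: (0,3,1); (7,3,2); (11,7,2); (11,8,1)


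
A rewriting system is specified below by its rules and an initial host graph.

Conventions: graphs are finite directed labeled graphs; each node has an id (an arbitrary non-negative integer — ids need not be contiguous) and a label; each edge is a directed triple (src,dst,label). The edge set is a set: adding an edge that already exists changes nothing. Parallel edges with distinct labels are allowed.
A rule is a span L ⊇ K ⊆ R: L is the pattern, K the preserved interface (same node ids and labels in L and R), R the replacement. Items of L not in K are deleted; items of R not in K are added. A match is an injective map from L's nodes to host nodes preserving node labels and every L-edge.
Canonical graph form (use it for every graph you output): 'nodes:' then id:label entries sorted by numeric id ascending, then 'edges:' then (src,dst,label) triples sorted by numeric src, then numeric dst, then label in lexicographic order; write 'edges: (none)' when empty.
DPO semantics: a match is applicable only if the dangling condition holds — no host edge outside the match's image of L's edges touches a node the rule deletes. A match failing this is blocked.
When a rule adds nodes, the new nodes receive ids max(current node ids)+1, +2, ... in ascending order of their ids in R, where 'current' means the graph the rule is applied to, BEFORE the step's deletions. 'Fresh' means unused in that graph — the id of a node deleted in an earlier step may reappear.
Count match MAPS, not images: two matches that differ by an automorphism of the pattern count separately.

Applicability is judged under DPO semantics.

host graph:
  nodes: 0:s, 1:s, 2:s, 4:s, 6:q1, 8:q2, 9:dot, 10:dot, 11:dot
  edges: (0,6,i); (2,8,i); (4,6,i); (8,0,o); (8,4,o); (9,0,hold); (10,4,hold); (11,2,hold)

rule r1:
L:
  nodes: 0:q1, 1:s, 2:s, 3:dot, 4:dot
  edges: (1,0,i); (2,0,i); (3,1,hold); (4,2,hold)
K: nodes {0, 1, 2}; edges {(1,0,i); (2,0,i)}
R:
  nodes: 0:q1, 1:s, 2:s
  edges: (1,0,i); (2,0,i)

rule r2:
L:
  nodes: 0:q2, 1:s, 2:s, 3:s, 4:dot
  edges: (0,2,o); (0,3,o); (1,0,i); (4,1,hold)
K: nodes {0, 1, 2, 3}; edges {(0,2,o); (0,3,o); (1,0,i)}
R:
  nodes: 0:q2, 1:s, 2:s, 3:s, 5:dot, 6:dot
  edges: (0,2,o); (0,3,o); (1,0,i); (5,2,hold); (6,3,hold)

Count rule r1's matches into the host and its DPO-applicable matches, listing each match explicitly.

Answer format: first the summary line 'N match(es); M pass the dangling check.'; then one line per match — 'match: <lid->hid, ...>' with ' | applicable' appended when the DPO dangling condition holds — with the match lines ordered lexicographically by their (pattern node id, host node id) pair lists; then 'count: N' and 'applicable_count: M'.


2 match(es); 2 pass the dangling check.
match: 0->6, 1->0, 2->4, 3->9, 4->10 | applicable
match: 0->6, 1->4, 2->0, 3->10, 4->9 | applicable
count: 2
applicable_count: 2


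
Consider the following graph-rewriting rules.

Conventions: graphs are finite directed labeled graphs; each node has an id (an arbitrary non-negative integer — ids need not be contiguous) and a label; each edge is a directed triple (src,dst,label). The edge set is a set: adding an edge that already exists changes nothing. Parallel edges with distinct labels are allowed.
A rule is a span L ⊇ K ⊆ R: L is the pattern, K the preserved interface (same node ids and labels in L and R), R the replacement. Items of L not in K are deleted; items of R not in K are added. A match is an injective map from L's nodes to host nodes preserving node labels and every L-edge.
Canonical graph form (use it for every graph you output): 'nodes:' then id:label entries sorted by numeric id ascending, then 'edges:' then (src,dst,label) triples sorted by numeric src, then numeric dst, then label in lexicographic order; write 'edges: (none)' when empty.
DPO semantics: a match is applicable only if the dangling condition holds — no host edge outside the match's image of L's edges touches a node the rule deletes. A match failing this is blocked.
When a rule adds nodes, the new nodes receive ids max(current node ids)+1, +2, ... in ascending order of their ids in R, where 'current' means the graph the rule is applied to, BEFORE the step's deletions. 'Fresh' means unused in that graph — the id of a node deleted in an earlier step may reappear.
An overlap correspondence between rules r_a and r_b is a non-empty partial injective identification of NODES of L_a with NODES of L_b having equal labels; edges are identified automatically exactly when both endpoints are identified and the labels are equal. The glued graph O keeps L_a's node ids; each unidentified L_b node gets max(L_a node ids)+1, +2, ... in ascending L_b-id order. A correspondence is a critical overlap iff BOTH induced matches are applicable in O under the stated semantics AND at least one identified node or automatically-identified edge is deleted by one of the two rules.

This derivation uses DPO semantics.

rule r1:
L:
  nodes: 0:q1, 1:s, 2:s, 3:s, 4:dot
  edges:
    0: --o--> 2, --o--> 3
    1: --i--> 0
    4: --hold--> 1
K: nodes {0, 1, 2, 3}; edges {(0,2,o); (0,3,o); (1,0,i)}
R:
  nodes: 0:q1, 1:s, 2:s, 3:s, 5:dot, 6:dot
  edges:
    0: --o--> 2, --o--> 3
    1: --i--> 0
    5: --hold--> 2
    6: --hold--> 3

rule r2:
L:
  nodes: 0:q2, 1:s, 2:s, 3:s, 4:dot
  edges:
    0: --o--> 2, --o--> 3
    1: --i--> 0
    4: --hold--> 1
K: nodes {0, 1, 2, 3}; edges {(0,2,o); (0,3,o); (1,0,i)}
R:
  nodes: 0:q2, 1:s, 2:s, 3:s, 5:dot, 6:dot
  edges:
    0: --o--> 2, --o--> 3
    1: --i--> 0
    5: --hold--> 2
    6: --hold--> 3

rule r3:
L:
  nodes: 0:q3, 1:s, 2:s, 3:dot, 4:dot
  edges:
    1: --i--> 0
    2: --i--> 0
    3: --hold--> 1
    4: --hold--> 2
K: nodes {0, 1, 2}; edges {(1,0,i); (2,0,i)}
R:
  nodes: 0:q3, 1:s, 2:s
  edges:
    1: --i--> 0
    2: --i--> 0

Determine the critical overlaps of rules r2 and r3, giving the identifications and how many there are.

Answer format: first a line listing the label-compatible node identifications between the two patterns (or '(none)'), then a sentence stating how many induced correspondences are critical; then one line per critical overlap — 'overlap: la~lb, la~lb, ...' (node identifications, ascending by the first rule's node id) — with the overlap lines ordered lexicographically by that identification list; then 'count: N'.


label-compatible node identifications between L(r2) and L(r3): 1~1, 1~2, 2~1, 2~2, 3~1, 3~2, 4~3, 4~4
6 of the induced correspondences are critical overlaps of r2 and r3.
overlap: 1~1, 2~2, 4~3
overlap: 1~1, 3~2, 4~3
overlap: 1~1, 4~3
overlap: 1~2, 2~1, 4~4
overlap: 1~2, 3~1, 4~4
overlap: 1~2, 4~4
count: 6


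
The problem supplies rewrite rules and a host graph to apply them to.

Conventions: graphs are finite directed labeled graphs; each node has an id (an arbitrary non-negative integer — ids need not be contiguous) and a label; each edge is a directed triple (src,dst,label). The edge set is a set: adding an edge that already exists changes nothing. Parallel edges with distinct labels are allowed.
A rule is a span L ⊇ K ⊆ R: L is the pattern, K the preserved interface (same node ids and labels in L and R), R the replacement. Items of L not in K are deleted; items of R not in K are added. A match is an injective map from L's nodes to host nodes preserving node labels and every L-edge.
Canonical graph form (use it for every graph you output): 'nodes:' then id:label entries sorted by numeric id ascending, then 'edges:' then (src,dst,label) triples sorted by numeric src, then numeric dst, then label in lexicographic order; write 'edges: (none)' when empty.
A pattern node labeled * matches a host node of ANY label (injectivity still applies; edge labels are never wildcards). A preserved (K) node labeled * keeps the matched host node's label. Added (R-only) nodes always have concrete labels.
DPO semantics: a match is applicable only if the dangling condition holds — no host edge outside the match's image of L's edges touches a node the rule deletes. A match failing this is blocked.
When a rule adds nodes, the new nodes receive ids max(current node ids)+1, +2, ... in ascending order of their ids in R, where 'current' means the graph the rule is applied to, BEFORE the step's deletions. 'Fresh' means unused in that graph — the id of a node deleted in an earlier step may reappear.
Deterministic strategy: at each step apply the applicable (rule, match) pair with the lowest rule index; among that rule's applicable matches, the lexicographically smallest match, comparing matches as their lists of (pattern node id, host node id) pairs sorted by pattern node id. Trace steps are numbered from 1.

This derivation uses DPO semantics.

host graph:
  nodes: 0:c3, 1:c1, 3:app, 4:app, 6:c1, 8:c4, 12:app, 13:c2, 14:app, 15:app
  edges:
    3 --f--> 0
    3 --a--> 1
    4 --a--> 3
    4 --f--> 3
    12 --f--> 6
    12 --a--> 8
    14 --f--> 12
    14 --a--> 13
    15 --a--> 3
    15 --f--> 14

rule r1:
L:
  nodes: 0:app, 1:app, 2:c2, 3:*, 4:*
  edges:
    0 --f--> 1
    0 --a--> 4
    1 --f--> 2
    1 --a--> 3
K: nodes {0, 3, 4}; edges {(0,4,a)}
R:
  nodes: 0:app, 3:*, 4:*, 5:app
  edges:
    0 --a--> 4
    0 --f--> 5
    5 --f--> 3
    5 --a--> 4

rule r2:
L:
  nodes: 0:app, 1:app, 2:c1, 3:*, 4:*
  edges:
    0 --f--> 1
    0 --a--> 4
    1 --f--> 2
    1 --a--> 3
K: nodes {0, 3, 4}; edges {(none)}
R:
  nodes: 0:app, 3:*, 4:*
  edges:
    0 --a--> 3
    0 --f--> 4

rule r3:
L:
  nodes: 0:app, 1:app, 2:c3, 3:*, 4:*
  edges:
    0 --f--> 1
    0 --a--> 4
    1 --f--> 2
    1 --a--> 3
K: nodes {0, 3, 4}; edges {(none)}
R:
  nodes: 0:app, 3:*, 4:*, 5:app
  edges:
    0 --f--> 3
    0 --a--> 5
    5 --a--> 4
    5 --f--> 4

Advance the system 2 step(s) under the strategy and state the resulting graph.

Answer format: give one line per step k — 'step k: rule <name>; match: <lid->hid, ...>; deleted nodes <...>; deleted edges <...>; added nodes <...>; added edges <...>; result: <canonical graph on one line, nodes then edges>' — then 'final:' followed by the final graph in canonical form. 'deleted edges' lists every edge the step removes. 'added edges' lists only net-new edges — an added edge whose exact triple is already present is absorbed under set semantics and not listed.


step 1: rule r2; match: 0->14, 1->12, 2->6, 3->8, 4->13; deleted nodes 6, 12; deleted edges (12,6,f); (12,8,a); (14,12,f); (14,13,a); added nodes (none); added edges (14,8,a); (14,13,f); result: nodes: 0:c3, 1:c1, 3:app, 4:app, 8:c4, 13:c2, 14:app, 15:app edges: (3,0,f); (3,1,a); (4,3,a); (4,3,f); (14,8,a); (14,13,f); (15,3,a); (15,14,f)
step 2: rule r1; match: 0->15, 1->14, 2->13, 3->8, 4->3; deleted nodes 13, 14; deleted edges (14,8,a); (14,13,f); (15,14,f); added nodes 16; added edges (15,16,f); (16,3,a); (16,8,f); result: nodes: 0:c3, 1:c1, 3:app, 4:app, 8:c4, 15:app, 16:app edges: (3,0,f); (3,1,a); (4,3,a); (4,3,f); (15,3,a); (15,16,f); (16,3,a); (16,8,f)
final:
nodes: 0:c3, 1:c1, 3:app, 4:app, 8:c4, 15:app, 16:app
edges: (3,0,f); (3,1,a); (4,3,a); (4,3,f); (15,3,a); (15,16,f); (16,3,a); (16,8,f)


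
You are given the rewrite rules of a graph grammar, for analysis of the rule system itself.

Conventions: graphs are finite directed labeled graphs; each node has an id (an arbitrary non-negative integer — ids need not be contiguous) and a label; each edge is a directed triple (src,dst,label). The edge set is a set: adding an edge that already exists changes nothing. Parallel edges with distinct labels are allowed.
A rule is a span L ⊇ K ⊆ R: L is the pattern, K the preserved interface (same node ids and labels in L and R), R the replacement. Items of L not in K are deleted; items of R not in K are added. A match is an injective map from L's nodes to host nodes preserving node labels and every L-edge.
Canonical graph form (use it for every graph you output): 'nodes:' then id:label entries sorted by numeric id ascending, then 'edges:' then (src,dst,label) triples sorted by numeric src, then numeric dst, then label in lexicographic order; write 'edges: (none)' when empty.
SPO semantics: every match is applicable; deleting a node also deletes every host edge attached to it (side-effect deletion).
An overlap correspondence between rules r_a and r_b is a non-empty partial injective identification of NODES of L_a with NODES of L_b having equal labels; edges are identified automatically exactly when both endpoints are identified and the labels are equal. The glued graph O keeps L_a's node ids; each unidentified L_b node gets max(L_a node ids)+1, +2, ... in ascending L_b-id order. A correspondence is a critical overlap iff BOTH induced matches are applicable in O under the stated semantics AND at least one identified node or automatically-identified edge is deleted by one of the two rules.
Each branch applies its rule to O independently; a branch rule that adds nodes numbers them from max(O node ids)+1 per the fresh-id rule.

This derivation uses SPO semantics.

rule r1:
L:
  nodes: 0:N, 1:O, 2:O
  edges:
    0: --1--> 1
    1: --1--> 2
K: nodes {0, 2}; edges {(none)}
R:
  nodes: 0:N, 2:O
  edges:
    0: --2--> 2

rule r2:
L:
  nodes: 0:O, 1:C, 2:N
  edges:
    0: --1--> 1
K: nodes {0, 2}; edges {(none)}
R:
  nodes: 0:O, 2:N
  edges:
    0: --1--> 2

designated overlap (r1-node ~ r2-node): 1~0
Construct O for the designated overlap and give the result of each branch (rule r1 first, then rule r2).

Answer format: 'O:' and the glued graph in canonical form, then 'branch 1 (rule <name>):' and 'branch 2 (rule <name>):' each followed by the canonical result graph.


O:
nodes: 0:N, 1:O, 2:O, 3:C, 4:N
edges: (0,1,1); (1,2,1); (1,3,1)
branch 1 (rule r1):
nodes: 0:N, 2:O, 3:C, 4:N
edges: (0,2,2)
branch 2 (rule r2):
nodes: 0:N, 1:O, 2:O, 4:N
edges: (0,1,1); (1,2,1); (1,4,1)


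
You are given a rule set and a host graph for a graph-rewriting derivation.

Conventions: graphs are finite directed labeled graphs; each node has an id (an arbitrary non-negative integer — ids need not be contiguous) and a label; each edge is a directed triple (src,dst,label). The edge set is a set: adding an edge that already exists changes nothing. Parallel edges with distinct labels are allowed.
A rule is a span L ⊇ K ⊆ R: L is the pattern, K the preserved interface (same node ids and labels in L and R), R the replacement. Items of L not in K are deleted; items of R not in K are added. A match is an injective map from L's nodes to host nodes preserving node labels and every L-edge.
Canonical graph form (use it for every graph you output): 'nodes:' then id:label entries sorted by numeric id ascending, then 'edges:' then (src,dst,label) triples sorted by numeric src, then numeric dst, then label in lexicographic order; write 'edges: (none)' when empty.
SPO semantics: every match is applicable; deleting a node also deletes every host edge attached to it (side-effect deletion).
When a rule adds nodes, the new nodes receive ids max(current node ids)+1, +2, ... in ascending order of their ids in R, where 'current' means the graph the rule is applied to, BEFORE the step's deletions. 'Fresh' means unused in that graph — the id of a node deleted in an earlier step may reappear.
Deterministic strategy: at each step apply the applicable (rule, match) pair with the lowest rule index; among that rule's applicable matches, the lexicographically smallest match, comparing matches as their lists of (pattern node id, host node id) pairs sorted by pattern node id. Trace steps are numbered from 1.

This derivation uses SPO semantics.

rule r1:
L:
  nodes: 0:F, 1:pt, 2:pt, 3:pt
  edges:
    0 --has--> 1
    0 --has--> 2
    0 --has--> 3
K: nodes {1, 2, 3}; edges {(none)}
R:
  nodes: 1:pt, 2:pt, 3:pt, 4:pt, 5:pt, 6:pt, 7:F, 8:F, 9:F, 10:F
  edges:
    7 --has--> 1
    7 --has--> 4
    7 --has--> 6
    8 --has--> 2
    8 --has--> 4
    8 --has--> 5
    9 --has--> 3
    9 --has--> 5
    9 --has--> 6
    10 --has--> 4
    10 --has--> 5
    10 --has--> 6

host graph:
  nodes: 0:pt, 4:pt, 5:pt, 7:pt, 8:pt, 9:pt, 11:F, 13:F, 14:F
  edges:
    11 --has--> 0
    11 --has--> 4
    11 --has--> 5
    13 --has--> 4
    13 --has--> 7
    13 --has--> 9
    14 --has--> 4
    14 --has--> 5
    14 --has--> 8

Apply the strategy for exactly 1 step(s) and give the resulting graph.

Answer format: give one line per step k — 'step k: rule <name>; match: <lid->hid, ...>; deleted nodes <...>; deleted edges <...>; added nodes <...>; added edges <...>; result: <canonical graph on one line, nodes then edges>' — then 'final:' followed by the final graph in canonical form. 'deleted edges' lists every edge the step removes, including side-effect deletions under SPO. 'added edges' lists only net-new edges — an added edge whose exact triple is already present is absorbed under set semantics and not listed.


step 1: rule r1; match: 0->11, 1->0, 2->4, 3->5; deleted nodes 11; deleted edges (11,0,has); (11,4,has); (11,5,has); added nodes 15, 16, 17, 18, 19, 20, 21; added edges (18,0,has); (18,15,has); (18,17,has); (19,4,has); (19,15,has); (19,16,has); (20,5,has); (20,16,has); (20,17,has); (21,15,has); (21,16,has); (21,17,has); result: nodes: 0:pt, 4:pt, 5:pt, 7:pt, 8:pt, 9:pt, 13:F, 14:F, 15:pt, 16:pt, 17:pt, 18:F, 19:F, 20:F, 21:F edges: (13,4,has); (13,7,has); (13,9,has); (14,4,has); (14,5,has); (14,8,has); (18,0,has); (18,15,has); (18,17,has); (19,4,has); (19,15,has); (19,16,has); (20,5,has); (20,16,has); (20,17,has); (21,15,has); (21,16,has); (21,17,has)
final:
nodes: 0:pt, 4:pt, 5:pt, 7:pt, 8:pt, 9:pt, 13:F, 14:F, 15:pt, 16:pt, 17:pt, 18:F, 19:F, 20:F, 21:F
edges: (13,4,has); (13,7,has); (13,9,has); (14,4,has); (14,5,has); (14,8,has); (18,0,has); (18,15,has); (18,17,has); (19,4,has); (19,15,has); (19,16,has); (20,5,has); (20,16,has); (20,17,has); (21,15,has); (21,16,has); (21,17,has)
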